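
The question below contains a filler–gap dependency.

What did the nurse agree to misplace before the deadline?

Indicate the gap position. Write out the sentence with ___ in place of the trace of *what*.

What did the nurse agree to misplace ___ before the deadline?

In situ: The nurse did agree to misplace what before the deadline.
The filler 'what' is interpreted as the direct object of 'misplace'. The gap is right after 'misplace'.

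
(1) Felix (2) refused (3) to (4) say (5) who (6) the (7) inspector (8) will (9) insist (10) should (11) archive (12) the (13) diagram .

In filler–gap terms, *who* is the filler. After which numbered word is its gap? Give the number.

9

Before movement: The inspector will insist who should archive the diagram.
The filler 'who' is interpreted as the subject of the clause embedded under 'insist'. It moves to the left edge, and the trace sits right after 'insist':
Felix refused to say who the inspector will insist ___ should archive the diagram.
'insist' is word 9.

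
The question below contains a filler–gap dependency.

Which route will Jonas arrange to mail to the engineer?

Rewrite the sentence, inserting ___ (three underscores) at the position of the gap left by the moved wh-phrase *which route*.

Which route will Jonas arrange to mail ___ to the engineer?

Pre-movement form: Jonas will arrange to mail which route to the engineer.
'which route' is the direct object of 'mail'. The gap is right after 'mail'.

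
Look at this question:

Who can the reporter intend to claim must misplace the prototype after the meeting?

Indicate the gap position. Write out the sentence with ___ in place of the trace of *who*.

Before movement: The reporter can intend to claim who must misplace the prototype after the meeting.
The filler 'who' is interpreted as the subject of the clause embedded under 'claim'. The gap is right after 'claim'.

Who can the reporter intend to claim ___ must misplace the prototype after the meeting?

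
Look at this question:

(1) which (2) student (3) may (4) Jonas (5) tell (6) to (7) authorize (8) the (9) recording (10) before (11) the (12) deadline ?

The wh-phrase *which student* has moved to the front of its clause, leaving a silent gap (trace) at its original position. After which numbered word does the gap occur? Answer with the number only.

5

Before movement: Jonas may tell which student to authorize the recording before the deadline.
'which student' functions as the direct object of 'tell'. Wh-movement fronts it, leaving a gap right after 'tell':
Which student may Jonas tell ___ to authorize the recording before the deadline?
'tell' is word 5.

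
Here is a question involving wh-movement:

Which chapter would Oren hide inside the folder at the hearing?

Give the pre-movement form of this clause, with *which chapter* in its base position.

Oren would hide which chapter inside the folder at the hearing.

'which chapter' is the direct object of 'hide'. Wh-movement fronts it, leaving a gap right after 'hide':
Which chapter would Oren hide ___ inside the folder at the hearing?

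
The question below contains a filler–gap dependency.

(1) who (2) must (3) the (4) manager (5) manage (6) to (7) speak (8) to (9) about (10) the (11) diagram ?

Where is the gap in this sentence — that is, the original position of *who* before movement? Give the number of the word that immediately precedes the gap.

In situ: The manager must manage to speak to who about the diagram.
'who' is the object of the preposition 'to'. Fronting leaves a gap immediately after 'to':
Who must the manager manage to speak to ___ about the diagram?
'to' is word 8.

8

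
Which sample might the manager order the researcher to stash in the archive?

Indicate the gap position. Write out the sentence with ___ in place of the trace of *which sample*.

In situ: The manager might order the researcher to stash which sample in the archive.
'which sample' is the direct object of 'stash'. The gap is right after 'stash'.

Which sample might the manager order the researcher to stash ___ in the archive?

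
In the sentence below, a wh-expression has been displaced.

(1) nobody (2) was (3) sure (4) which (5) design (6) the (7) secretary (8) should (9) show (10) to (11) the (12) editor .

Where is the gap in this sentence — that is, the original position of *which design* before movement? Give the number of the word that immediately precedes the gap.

In situ: The secretary should show which design to the editor.
'which design' is the direct object of 'show'. It moves to the left edge, and the trace sits right after 'show':
Nobody was sure which design the secretary should show ___ to the editor.
'show' is word 9.

9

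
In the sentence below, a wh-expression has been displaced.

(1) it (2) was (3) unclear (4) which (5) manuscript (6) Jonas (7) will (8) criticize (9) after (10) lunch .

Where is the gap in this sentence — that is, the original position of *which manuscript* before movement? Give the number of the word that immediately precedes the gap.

8

In situ: Jonas will criticize which manuscript after lunch.
'which manuscript' is the direct object of 'criticize'. Fronting leaves a gap immediately after 'criticize':
It was unclear which manuscript Jonas will criticize ___ after lunch.
'criticize' is word 8.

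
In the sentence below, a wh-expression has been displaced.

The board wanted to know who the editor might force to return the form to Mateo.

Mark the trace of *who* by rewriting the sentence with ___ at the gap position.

Pre-movement form: The editor might force who to return the form to Mateo.
'who' is the direct object of 'force'. The gap is right after 'force'.

The board wanted to know who the editor might force ___ to return the form to Mateo.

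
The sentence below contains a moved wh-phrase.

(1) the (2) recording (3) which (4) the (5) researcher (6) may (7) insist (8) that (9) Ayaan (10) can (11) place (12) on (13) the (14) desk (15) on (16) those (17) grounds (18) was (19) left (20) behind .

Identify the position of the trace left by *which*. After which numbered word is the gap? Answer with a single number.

The filler 'which' is interpreted as the direct object of 'place'. Wh-movement fronts it, leaving a gap right after 'place':
The recording which the researcher may insist that Ayaan can place ___ on the desk on those grounds was left behind.
'place' is word 11.

11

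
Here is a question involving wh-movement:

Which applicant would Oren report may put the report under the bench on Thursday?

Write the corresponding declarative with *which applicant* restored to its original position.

Oren would report which applicant may put the report under the bench on Thursday.

'which applicant' functions as the subject of the clause embedded under 'report'. Wh-movement fronts it, leaving a gap right after 'report':
Which applicant would Oren report ___ may put the report under the bench on Thursday?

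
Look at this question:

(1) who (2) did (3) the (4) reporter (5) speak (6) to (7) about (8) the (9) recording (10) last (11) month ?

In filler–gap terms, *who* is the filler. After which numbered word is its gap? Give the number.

Before movement: The reporter did speak to who about the recording last month.
The filler 'who' is interpreted as the object of the preposition 'to'. Fronting leaves a gap immediately after 'to':
Who did the reporter speak to ___ about the recording last month?
'to' is word 6.

6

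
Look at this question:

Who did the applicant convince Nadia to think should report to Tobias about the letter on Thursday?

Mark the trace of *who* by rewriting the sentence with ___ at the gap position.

Underlying clause: The applicant did convince Nadia to think who should report to Tobias about the letter on Thursday.
'who' is the subject of the clause embedded under 'think'. The gap is right after 'think'.

Who did the applicant convince Nadia to think ___ should report to Tobias about the letter on Thursday?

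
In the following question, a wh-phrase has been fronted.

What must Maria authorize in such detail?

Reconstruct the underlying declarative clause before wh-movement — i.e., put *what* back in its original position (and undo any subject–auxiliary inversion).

Maria must authorize what in such detail.

'what' is the direct object of 'authorize'. It moves to the left edge, and the trace sits right after 'authorize':
What must Maria authorize ___ in such detail?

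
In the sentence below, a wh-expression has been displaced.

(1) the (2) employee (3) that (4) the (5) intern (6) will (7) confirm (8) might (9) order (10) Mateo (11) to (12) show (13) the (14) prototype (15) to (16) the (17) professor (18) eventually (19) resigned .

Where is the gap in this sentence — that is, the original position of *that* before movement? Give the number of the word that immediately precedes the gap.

7

The filler 'that' is interpreted as the subject of the clause embedded under 'confirm'. It moves to the left edge, and the trace sits right after 'confirm':
The employee that the intern will confirm ___ might order Mateo to show the prototype to the professor eventually resigned.
'confirm' is word 7.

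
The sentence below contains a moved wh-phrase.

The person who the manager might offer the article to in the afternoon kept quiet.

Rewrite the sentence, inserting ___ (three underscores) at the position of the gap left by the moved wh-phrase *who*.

The person who the manager might offer the article to ___ in the afternoon kept quiet.

'who' functions as the object of the preposition 'to' (recipient of 'offer'). The gap is right after 'to'.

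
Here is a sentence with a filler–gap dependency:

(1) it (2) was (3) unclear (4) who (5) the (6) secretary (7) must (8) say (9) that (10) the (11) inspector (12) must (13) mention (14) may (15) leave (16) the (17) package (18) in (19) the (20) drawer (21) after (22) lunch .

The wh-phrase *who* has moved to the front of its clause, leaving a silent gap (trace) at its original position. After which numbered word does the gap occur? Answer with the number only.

In situ: The secretary must say that the inspector must mention who may leave the package in the drawer after lunch.
'who' functions as the subject of the clause embedded under 'mention'. Fronting leaves a gap immediately after 'mention':
It was unclear who the secretary must say that the inspector must mention ___ may leave the package in the drawer after lunch.
'mention' is word 13.

13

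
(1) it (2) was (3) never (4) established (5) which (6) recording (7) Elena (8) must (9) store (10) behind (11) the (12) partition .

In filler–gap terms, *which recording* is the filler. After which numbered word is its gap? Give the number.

Before movement: Elena must store which recording behind the partition.
'which recording' functions as the direct object of 'store'. Wh-movement fronts it, leaving a gap right after 'store':
It was never established which recording Elena must store ___ behind the partition.
'store' is word 9.

9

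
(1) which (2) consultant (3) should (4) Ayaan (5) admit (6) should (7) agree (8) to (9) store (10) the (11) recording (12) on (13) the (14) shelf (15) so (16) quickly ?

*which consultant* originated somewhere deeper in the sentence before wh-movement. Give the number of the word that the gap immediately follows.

5

Pre-movement form: Ayaan should admit which consultant should agree to store the recording on the shelf so quickly.
'which consultant' is the subject of the clause embedded under 'admit'. Fronting leaves a gap immediately after 'admit':
Which consultant should Ayaan admit ___ should agree to store the recording on the shelf so quickly?
'admit' is word 5.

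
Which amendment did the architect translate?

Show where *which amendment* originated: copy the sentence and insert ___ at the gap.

Which amendment did the architect translate ___?

Before movement: The architect did translate which amendment.
'which amendment' is the direct object of 'translate'. The gap is right after 'translate'.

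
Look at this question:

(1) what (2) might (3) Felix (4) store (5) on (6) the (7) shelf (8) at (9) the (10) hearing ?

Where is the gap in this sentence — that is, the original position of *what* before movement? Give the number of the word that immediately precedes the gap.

4

Before movement: Felix might store what on the shelf at the hearing.
'what' functions as the direct object of 'store'. It moves to the left edge, and the trace sits right after 'store':
What might Felix store ___ on the shelf at the hearing?
'store' is word 4.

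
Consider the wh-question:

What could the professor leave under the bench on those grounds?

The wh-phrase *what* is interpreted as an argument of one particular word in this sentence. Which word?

Before movement: The professor could leave what under the bench on those grounds.
'what' is the direct object of 'leave'. It moves to the left edge, and the trace sits right after 'leave':
What could the professor leave ___ under the bench on those grounds?

leave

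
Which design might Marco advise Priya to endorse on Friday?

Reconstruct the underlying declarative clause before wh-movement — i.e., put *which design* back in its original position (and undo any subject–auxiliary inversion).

The filler 'which design' is interpreted as the direct object of 'endorse'. Fronting leaves a gap immediately after 'endorse':
Which design might Marco advise Priya to endorse ___ on Friday?

Marco might advise Priya to endorse which design on Friday.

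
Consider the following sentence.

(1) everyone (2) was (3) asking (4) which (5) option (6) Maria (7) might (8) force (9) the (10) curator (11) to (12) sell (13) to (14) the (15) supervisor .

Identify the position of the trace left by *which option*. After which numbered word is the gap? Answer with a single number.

12

In situ: Maria might force the curator to sell which option to the supervisor.
'which option' functions as the direct object of 'sell'. It moves to the left edge, and the trace sits right after 'sell':
Everyone was asking which option Maria might force the curator to sell ___ to the supervisor.
'sell' is word 12.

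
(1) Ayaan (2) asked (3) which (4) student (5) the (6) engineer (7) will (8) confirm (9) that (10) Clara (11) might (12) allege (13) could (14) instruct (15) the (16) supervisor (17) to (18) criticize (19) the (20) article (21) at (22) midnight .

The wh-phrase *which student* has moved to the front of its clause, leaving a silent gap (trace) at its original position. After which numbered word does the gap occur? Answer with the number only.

12

Underlying clause: The engineer will confirm that Clara might allege which student could instruct the supervisor to criticize the article at midnight.
'which student' functions as the subject of the clause embedded under 'allege'. Fronting leaves a gap immediately after 'allege':
Ayaan asked which student the engineer will confirm that Clara might allege ___ could instruct the supervisor to criticize the article at midnight.
'allege' is word 12.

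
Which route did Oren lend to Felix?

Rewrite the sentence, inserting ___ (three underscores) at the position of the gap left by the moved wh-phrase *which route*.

Which route did Oren lend ___ to Felix?

Before movement: Oren did lend which route to Felix.
The filler 'which route' is interpreted as the direct object of 'lend'. The gap is right after 'lend'.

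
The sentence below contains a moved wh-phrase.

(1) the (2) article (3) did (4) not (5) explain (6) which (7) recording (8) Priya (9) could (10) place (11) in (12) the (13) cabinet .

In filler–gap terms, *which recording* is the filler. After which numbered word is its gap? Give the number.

Before movement: Priya could place which recording in the cabinet.
The filler 'which recording' is interpreted as the direct object of 'place'. Fronting leaves a gap immediately after 'place':
The article did not explain which recording Priya could place ___ in the cabinet.
'place' is word 10.

10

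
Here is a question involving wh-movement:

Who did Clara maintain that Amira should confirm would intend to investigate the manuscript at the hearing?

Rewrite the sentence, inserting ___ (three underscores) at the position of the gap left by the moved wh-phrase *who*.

Who did Clara maintain that Amira should confirm ___ would intend to investigate the manuscript at the hearing?

In situ: Clara did maintain that Amira should confirm who would intend to investigate the manuscript at the hearing.
The filler 'who' is interpreted as the subject of the clause embedded under 'confirm'. The gap is right after 'confirm'.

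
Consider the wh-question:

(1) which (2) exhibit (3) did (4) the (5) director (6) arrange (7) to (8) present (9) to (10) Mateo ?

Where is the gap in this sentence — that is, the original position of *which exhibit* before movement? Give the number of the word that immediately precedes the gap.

8

In situ: The director did arrange to present which exhibit to Mateo.
'which exhibit' functions as the direct object of 'present'. Fronting leaves a gap immediately after 'present':
Which exhibit did the director arrange to present ___ to Mateo?
'present' is word 8.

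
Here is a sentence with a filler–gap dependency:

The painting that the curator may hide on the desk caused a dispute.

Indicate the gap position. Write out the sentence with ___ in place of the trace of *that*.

The painting that the curator may hide ___ on the desk caused a dispute.

'that' is the direct object of 'hide'. The gap is right after 'hide'.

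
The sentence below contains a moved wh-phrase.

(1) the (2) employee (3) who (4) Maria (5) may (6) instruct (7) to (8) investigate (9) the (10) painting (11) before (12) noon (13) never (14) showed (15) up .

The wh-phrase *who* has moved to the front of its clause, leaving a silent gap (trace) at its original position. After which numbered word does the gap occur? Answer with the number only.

6

The filler 'who' is interpreted as the direct object of 'instruct'. It moves to the left edge, and the trace sits right after 'instruct':
The employee who Maria may instruct ___ to investigate the painting before noon never showed up.
'instruct' is word 6.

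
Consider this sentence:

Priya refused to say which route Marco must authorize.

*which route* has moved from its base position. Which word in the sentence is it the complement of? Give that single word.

Pre-movement form: Marco must authorize which route.
'which route' is the direct object of 'authorize'. It moves to the left edge, and the trace sits right after 'authorize':
Priya refused to say which route Marco must authorize ___.

authorize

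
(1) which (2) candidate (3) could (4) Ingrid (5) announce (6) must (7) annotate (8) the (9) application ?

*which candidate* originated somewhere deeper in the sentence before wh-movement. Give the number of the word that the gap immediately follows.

5

Underlying clause: Ingrid could announce which candidate must annotate the application.
'which candidate' functions as the subject of the clause embedded under 'announce'. It moves to the left edge, and the trace sits right after 'announce':
Which candidate could Ingrid announce ___ must annotate the application?
'announce' is word 5.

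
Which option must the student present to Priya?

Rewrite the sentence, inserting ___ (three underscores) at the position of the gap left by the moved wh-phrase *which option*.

Pre-movement form: The student must present which option to Priya.
The filler 'which option' is interpreted as the direct object of 'present'. The gap is right after 'present'.

Which option must the student present ___ to Priya?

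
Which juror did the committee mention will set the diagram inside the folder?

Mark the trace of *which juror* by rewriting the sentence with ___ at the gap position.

Before movement: The committee did mention which juror will set the diagram inside the folder.
The filler 'which juror' is interpreted as the subject of the clause embedded under 'mention'. The gap is right after 'mention'.

Which juror did the committee mention ___ will set the diagram inside the folder?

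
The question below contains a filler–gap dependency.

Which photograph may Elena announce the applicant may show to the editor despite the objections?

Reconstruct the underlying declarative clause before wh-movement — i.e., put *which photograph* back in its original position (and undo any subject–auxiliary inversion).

Elena may announce the applicant may show which photograph to the editor despite the objections.

The filler 'which photograph' is interpreted as the direct object of 'show'. It moves to the left edge, and the trace sits right after 'show':
Which photograph may Elena announce the applicant may show ___ to the editor despite the objections?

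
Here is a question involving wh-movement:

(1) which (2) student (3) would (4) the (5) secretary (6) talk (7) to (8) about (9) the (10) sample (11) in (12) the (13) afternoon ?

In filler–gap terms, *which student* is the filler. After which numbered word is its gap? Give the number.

7

In situ: The secretary would talk to which student about the sample in the afternoon.
The filler 'which student' is interpreted as the object of the preposition 'to'. Wh-movement fronts it, leaving a gap right after 'to':
Which student would the secretary talk to ___ about the sample in the afternoon?
'to' is word 7.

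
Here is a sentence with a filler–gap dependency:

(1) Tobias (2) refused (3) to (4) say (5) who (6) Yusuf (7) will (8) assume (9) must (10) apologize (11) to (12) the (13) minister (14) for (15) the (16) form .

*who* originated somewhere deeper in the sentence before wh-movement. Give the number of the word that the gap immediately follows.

In situ: Yusuf will assume who must apologize to the minister for the form.
'who' functions as the subject of the clause embedded under 'assume'. It moves to the left edge, and the trace sits right after 'assume':
Tobias refused to say who Yusuf will assume ___ must apologize to the minister for the form.
'assume' is word 8.

8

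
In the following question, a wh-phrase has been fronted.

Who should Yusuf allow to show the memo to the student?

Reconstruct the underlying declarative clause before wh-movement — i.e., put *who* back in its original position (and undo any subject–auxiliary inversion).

Yusuf should allow who to show the memo to the student.

'who' is the direct object of 'allow'. Wh-movement fronts it, leaving a gap right after 'allow':
Who should Yusuf allow ___ to show the memo to the student?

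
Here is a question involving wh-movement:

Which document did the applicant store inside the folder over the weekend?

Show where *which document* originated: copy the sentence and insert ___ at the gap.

In situ: The applicant did store which document inside the folder over the weekend.
'which document' functions as the direct object of 'store'. The gap is right after 'store'.

Which document did the applicant store ___ inside the folder over the weekend?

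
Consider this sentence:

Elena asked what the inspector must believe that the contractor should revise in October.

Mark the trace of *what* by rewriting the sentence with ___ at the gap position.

Pre-movement form: The inspector must believe that the contractor should revise what in October.
'what' functions as the direct object of 'revise'. The gap is right after 'revise'.

Elena asked what the inspector must believe that the contractor should revise ___ in October.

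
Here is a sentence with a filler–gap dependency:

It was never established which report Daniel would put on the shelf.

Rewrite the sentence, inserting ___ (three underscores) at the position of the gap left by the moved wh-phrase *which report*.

It was never established which report Daniel would put ___ on the shelf.

In situ: Daniel would put which report on the shelf.
The filler 'which report' is interpreted as the direct object of 'put'. The gap is right after 'put'.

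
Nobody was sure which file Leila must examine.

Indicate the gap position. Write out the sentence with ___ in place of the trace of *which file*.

Pre-movement form: Leila must examine which file.
'which file' functions as the direct object of 'examine'. The gap is right after 'examine'.

Nobody was sure which file Leila must examine ___.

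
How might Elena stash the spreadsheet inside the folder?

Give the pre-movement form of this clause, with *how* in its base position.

The filler 'how' is interpreted as the manner adjunct. Wh-movement fronts it, leaving a gap right after 'folder':
How might Elena stash the spreadsheet inside the folder ___?

Elena might stash the spreadsheet inside the folder how.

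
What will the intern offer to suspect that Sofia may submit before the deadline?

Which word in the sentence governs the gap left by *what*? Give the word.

In situ: The intern will offer to suspect that Sofia may submit what before the deadline.
'what' functions as the direct object of 'submit'. Fronting leaves a gap immediately after 'submit':
What will the intern offer to suspect that Sofia may submit ___ before the deadline?

submit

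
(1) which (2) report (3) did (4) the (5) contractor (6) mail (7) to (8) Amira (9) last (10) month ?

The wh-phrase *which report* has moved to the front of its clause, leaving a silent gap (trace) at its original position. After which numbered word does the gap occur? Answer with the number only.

6

Underlying clause: The contractor did mail which report to Amira last month.
'which report' functions as the direct object of 'mail'. It moves to the left edge, and the trace sits right after 'mail':
Which report did the contractor mail ___ to Amira last month?
'mail' is word 6.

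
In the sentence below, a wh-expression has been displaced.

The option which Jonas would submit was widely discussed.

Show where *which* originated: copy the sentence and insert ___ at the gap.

The option which Jonas would submit ___ was widely discussed.

The filler 'which' is interpreted as the direct object of 'submit'. The gap is right after 'submit'.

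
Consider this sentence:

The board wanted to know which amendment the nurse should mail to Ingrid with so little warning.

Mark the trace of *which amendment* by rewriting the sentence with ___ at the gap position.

The board wanted to know which amendment the nurse should mail ___ to Ingrid with so little warning.

Before movement: The nurse should mail which amendment to Ingrid with so little warning.
'which amendment' functions as the direct object of 'mail'. The gap is right after 'mail'.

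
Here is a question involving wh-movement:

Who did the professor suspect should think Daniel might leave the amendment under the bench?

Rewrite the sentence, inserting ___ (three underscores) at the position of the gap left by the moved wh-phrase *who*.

Pre-movement form: The professor did suspect who should think Daniel might leave the amendment under the bench.
'who' functions as the subject of the clause embedded under 'suspect'. The gap is right after 'suspect'.

Who did the professor suspect ___ should think Daniel might leave the amendment under the bench?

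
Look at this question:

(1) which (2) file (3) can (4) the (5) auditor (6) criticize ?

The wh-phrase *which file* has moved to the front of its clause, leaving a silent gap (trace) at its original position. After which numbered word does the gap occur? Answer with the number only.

Pre-movement form: The auditor can criticize which file.
'which file' is the direct object of 'criticize'. It moves to the left edge, and the trace sits right after 'criticize':
Which file can the auditor criticize ___?
'criticize' is word 6.

6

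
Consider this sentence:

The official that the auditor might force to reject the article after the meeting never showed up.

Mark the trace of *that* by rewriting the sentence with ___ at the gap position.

The official that the auditor might force ___ to reject the article after the meeting never showed up.

The filler 'that' is interpreted as the direct object of 'force'. The gap is right after 'force'.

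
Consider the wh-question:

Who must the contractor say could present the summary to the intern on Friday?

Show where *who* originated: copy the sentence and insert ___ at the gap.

In situ: The contractor must say who could present the summary to the intern on Friday.
The filler 'who' is interpreted as the subject of the clause embedded under 'say'. The gap is right after 'say'.

Who must the contractor say ___ could present the summary to the intern on Friday?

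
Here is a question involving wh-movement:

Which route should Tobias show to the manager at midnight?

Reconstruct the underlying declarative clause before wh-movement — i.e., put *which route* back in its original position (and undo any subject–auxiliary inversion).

The filler 'which route' is interpreted as the direct object of 'show'. It moves to the left edge, and the trace sits right after 'show':
Which route should Tobias show ___ to the manager at midnight?

Tobias should show which route to the manager at midnight.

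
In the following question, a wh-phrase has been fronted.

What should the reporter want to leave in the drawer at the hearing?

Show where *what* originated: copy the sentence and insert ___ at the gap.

Pre-movement form: The reporter should want to leave what in the drawer at the hearing.
The filler 'what' is interpreted as the direct object of 'leave'. The gap is right after 'leave'.

What should the reporter want to leave ___ in the drawer at the hearing?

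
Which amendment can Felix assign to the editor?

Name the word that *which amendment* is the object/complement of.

assign

Before movement: Felix can assign which amendment to the editor.
'which amendment' functions as the direct object of 'assign'. Fronting leaves a gap immediately after 'assign':
Which amendment can Felix assign ___ to the editor?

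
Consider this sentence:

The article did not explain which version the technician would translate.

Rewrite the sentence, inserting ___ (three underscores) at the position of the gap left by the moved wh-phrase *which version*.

Pre-movement form: The technician would translate which version.
The filler 'which version' is interpreted as the direct object of 'translate'. The gap is right after 'translate'.

The article did not explain which version the technician would translate ___.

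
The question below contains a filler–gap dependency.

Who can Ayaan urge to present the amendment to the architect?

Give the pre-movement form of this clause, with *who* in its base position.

Ayaan can urge who to present the amendment to the architect.

The filler 'who' is interpreted as the direct object of 'urge'. Fronting leaves a gap immediately after 'urge':
Who can Ayaan urge ___ to present the amendment to the architect?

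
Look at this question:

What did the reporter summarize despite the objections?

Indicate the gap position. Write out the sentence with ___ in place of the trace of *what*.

In situ: The reporter did summarize what despite the objections.
'what' is the direct object of 'summarize'. The gap is right after 'summarize'.

What did the reporter summarize ___ despite the objections?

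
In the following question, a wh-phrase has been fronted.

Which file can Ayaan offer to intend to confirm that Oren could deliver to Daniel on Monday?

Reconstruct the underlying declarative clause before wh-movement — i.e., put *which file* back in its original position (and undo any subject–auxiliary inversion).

'which file' is the direct object of 'deliver'. Wh-movement fronts it, leaving a gap right after 'deliver':
Which file can Ayaan offer to intend to confirm that Oren could deliver ___ to Daniel on Monday?

Ayaan can offer to intend to confirm that Oren could deliver which file to Daniel on Monday.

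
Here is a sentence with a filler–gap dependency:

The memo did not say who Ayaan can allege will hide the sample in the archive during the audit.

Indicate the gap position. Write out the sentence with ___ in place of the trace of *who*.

In situ: Ayaan can allege who will hide the sample in the archive during the audit.
The filler 'who' is interpreted as the subject of the clause embedded under 'allege'. The gap is right after 'allege'.

The memo did not say who Ayaan can allege ___ will hide the sample in the archive during the audit.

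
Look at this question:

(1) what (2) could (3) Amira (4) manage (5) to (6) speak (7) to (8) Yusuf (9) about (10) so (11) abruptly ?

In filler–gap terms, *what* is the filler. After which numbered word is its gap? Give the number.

In situ: Amira could manage to speak to Yusuf about what so abruptly.
The filler 'what' is interpreted as the object of the preposition 'about'. It moves to the left edge, and the trace sits right after 'about':
What could Amira manage to speak to Yusuf about ___ so abruptly?
'about' is word 9.

9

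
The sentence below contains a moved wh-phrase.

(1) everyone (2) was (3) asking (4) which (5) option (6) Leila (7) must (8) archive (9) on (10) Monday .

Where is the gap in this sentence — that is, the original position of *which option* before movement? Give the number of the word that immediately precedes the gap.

Before movement: Leila must archive which option on Monday.
'which option' functions as the direct object of 'archive'. Fronting leaves a gap immediately after 'archive':
Everyone was asking which option Leila must archive ___ on Monday.
'archive' is word 8.

8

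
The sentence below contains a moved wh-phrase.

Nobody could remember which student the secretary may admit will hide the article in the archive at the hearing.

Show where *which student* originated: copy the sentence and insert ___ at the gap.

Nobody could remember which student the secretary may admit ___ will hide the article in the archive at the hearing.

Underlying clause: The secretary may admit which student will hide the article in the archive at the hearing.
'which student' is the subject of the clause embedded under 'admit'. The gap is right after 'admit'.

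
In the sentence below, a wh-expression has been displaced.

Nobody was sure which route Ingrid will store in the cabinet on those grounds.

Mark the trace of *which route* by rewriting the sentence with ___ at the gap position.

Nobody was sure which route Ingrid will store ___ in the cabinet on those grounds.

Before movement: Ingrid will store which route in the cabinet on those grounds.
The filler 'which route' is interpreted as the direct object of 'store'. The gap is right after 'store'.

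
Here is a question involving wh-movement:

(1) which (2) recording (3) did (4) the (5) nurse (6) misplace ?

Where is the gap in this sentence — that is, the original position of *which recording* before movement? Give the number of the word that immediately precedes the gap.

6

In situ: The nurse did misplace which recording.
'which recording' is the direct object of 'misplace'. Fronting leaves a gap immediately after 'misplace':
Which recording did the nurse misplace ___?
'misplace' is word 6.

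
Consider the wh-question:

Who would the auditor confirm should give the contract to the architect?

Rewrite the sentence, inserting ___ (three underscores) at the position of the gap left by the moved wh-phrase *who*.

Before movement: The auditor would confirm who should give the contract to the architect.
'who' is the subject of the clause embedded under 'confirm'. The gap is right after 'confirm'.

Who would the auditor confirm ___ should give the contract to the architect?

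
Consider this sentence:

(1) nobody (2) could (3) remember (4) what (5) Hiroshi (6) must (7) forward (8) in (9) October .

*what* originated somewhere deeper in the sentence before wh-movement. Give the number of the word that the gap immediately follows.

7

Before movement: Hiroshi must forward what in October.
'what' functions as the direct object of 'forward'. It moves to the left edge, and the trace sits right after 'forward':
Nobody could remember what Hiroshi must forward ___ in October.
'forward' is word 7.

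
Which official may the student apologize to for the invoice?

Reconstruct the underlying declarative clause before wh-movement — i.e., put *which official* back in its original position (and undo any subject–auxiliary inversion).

The student may apologize to which official for the invoice.

'which official' functions as the object of the preposition 'to'. Wh-movement fronts it, leaving a gap right after 'to':
Which official may the student apologize to ___ for the invoice?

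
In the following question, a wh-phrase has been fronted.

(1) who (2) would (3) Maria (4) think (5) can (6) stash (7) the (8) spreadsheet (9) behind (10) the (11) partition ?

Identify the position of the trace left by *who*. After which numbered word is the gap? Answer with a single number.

4

In situ: Maria would think who can stash the spreadsheet behind the partition.
'who' is the subject of the clause embedded under 'think'. Wh-movement fronts it, leaving a gap right after 'think':
Who would Maria think ___ can stash the spreadsheet behind the partition?
'think' is word 4.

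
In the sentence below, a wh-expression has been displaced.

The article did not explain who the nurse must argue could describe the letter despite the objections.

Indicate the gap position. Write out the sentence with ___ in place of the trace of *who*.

In situ: The nurse must argue who could describe the letter despite the objections.
'who' is the subject of the clause embedded under 'argue'. The gap is right after 'argue'.

The article did not explain who the nurse must argue ___ could describe the letter despite the objections.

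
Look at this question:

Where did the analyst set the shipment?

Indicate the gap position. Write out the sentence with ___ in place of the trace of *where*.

In situ: The analyst did set the shipment where.
'where' is the locative complement of 'set'. The gap is right after 'shipment'.

Where did the analyst set the shipment ___?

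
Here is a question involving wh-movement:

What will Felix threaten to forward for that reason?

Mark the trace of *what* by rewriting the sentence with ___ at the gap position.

Before movement: Felix will threaten to forward what for that reason.
The filler 'what' is interpreted as the direct object of 'forward'. The gap is right after 'forward'.

What will Felix threaten to forward ___ for that reason?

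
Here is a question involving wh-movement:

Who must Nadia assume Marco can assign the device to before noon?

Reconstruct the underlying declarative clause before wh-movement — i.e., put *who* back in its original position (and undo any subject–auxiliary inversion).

Nadia must assume Marco can assign the device to who before noon.

The filler 'who' is interpreted as the object of the preposition 'to' (recipient of 'assign'). Fronting leaves a gap immediately after 'to':
Who must Nadia assume Marco can assign the device to ___ before noon?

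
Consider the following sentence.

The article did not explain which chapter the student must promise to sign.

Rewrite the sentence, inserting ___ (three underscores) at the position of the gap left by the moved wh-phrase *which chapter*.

Before movement: The student must promise to sign which chapter.
'which chapter' functions as the direct object of 'sign'. The gap is right after 'sign'.

The article did not explain which chapter the student must promise to sign ___.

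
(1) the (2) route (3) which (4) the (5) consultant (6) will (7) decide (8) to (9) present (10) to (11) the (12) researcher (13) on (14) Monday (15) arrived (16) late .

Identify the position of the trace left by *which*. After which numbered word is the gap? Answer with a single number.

'which' is the direct object of 'present'. It moves to the left edge, and the trace sits right after 'present':
The route which the consultant will decide to present ___ to the researcher on Monday arrived late.
'present' is word 9.

9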